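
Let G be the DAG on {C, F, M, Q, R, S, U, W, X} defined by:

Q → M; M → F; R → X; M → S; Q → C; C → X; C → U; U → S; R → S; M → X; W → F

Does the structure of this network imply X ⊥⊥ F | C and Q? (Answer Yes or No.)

Enumerating the 5 paths from X to F and testing each for blocking by {C, Q}:
  1. X ← R → S ← M → F — R:fork[open]; S:collider[blocks]; M:fork[open] ⇒ blocked
  2. X ← R → S ← U ← C ← Q → M → F — R:fork[open]; S:collider[blocks]; U:chain[open]; C:chain[blocks]; Q:fork[blocks]; M:chain[open] ⇒ blocked
  3. X ← C → U → S ← M → F — C:fork[blocks]; U:chain[open]; S:collider[blocks]; M:fork[open] ⇒ blocked
  4. X ← C ← Q → M → F — C:chain[blocks]; Q:fork[blocks]; M:chain[open] ⇒ blocked
  5. X ← M → F — M:fork[open] ⇒ active
Since the path X ← M → F is active, X and F are not d-separated given {C, Q}.

No — X and F are not d-separated given {C, Q}.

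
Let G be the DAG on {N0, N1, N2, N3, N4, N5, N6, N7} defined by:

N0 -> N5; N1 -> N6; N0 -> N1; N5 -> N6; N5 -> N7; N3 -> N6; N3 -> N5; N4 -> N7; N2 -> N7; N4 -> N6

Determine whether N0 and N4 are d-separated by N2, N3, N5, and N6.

Enumerating the 6 paths from N0 to N4 and testing each for blocking by {N2, N3, N5, N6}:
Path 1: N0 → N1 → N6 ← N5 → N7 ← N4
  N5 is a fork here and N5 is conditioned on, so the path is blocked at N5.
Path 2: N0 → N1 → N6 ← N4
  N1 is a chain and N1 is not conditioned on; N6 is a collider and N6 is conditioned on, which opens it — no node blocks this path, so it is active.
Path 3: N0 → N1 → N6 ← N3 → N5 → N7 ← N4
  N3 is a fork here and N3 is conditioned on, so the path is blocked at N3.
Path 4: N0 → N5 → N7 ← N4
  N5 is a chain here and N5 is conditioned on, so the path is blocked at N5.
Path 5: N0 → N5 → N6 ← N4
  N5 is a chain here and N5 is conditioned on, so the path is blocked at N5.
Path 6: N0 → N5 ← N3 → N6 ← N4
  N3 is a fork here and N3 is conditioned on, so the path is blocked at N3.
Since the path N0 → N1 → N6 ← N4 is active, N0 and N4 are not d-separated given {N2, N3, N5, N6}.

No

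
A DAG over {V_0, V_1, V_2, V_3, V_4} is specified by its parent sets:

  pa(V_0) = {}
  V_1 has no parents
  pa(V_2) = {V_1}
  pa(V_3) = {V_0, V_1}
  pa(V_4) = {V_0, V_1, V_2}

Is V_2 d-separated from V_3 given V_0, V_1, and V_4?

Yes

Enumerating the 4 paths from V_2 to V_3 and testing each for blocking by {V_0, V_1, V_4}:
Path 1: V_2 ← V_1 → V_3
  V_1 is a fork here and V_1 is conditioned on, so the path is blocked at V_1.
Path 2: V_2 ← V_1 → V_4 ← V_0 → V_3
  V_1 is a fork here and V_1 is conditioned on, so the path is blocked at V_1.
Path 3: V_2 → V_4 ← V_1 → V_3
  V_1 is a fork here and V_1 is conditioned on, so the path is blocked at V_1.
Path 4: V_2 → V_4 ← V_0 → V_3
  V_0 is a fork here and V_0 is conditioned on, so the path is blocked at V_0.
Since every path is blocked, d-separation holds.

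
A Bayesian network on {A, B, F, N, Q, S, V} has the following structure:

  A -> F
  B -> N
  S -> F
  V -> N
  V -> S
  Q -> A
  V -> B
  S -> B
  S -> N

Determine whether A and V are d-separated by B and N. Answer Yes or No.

Yes

5 paths connect A and V; each must be blocked for d-separation to hold:
Path 1: A → F ← S → B → N ← V
  F is a collider here and neither F nor any of its descendants is conditioned on, so the collider stays closed — the path is blocked at F.
Path 2: A → F ← S → B ← V
  F is a collider here and neither F nor any of its descendants is conditioned on, so the collider stays closed — the path is blocked at F.
Path 3: A → F ← S → N ← B ← V
  F is a collider here and neither F nor any of its descendants is conditioned on, so the collider stays closed — the path is blocked at F.
Path 4: A → F ← S → N ← V
  F is a collider here and neither F nor any of its descendants is conditioned on, so the collider stays closed — the path is blocked at F.
Path 5: A → F ← S ← V
  F is a collider here and neither F nor any of its descendants is conditioned on, so the collider stays closed — the path is blocked at F.
Since every path is blocked, d-separation holds.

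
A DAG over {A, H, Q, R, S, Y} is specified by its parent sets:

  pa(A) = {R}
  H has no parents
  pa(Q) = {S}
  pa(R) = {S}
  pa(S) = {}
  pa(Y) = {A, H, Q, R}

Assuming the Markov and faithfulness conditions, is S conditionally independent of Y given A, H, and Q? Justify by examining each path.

No

We examine all 3 paths between S and Y:
  1. S → Q → Y — Q:chain[blocks] ⇒ blocked
  2. S → R → Y — R:chain[open] ⇒ active
  3. S → R → A → Y — R:chain[open]; A:chain[blocks] ⇒ blocked
At least one path is unblocked, so d-separation fails.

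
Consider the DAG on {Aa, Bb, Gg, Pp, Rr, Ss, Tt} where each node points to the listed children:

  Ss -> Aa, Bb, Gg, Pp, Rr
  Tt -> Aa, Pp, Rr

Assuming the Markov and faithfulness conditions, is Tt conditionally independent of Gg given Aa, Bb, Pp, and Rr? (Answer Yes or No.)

No

We examine all 3 paths between Tt and Gg:
  1. Tt → Pp ← Ss → Gg — Pp:collider[open]; Ss:fork[open] ⇒ active
  2. Tt → Aa ← Ss → Gg — Aa:collider[open]; Ss:fork[open] ⇒ active
  3. Tt → Rr ← Ss → Gg — Rr:collider[open]; Ss:fork[open] ⇒ active
At least one path is unblocked, so d-separation fails.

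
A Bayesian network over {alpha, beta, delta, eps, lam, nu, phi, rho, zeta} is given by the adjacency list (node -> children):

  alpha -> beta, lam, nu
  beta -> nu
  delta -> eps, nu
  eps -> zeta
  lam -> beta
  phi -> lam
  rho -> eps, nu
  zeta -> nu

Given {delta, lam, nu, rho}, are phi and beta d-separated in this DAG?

There are 3 undirected paths between phi and beta; checking each against the conditioning set {delta, lam, nu, rho}:
  1. phi → lam → beta — lam:chain[blocks] ⇒ blocked
  2. phi → lam ← alpha → beta — lam:collider[open]; alpha:fork[open] ⇒ active
  3. phi → lam ← alpha → nu ← beta — lam:collider[open]; alpha:fork[open]; nu:collider[open] ⇒ active
Since the path phi → lam ← alpha → beta is active, phi and beta are not d-separated given {delta, lam, nu, rho}.

No — phi and beta are not d-separated given {delta, lam, nu, rho}.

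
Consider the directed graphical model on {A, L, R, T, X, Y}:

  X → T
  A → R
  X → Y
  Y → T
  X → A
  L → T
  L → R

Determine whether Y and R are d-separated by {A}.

Enumerating the 4 paths from Y to R and testing each for blocking by {A}:
  1. Y ← X → A → R — X:fork[open]; A:chain[blocks] ⇒ blocked
  2. Y ← X → T ← L → R — X:fork[open]; T:collider[blocks]; L:fork[open] ⇒ blocked
  3. Y → T ← L → R — T:collider[blocks]; L:fork[open] ⇒ blocked
  4. Y → T ← X → A → R — T:collider[blocks]; X:fork[open]; A:chain[blocks] ⇒ blocked
Every path is blocked, so Y and R are d-separated given {A}.

Yes — Y and R are d-separated given {A}.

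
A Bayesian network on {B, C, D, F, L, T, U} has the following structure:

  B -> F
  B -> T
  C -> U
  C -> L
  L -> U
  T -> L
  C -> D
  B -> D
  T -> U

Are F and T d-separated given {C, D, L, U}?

No

5 paths connect F and T; each must be blocked for d-separation to hold:
  1. F ← B → D ← C → U ← T — B:fork[open]; D:collider[open]; C:fork[blocks]; U:collider[open] ⇒ blocked
  2. F ← B → D ← C → U ← L ← T — B:fork[open]; D:collider[open]; C:fork[blocks]; U:collider[open]; L:chain[blocks] ⇒ blocked
  3. F ← B → D ← C → L → U ← T — B:fork[open]; D:collider[open]; C:fork[blocks]; L:chain[blocks]; U:collider[open] ⇒ blocked
  4. F ← B → D ← C → L ← T — B:fork[open]; D:collider[open]; C:fork[blocks]; L:collider[open] ⇒ blocked
  5. F ← B → T — B:fork[open] ⇒ active
At least one path is unblocked, so d-separation fails.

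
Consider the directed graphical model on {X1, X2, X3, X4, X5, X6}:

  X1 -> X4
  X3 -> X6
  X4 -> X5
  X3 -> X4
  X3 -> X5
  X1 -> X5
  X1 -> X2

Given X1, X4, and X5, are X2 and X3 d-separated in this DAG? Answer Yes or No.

We examine all 4 paths between X2 and X3:
Path 1: X2 ← X1 → X5 ← X3
  X1 is a fork here and X1 is conditioned on, so the path is blocked at X1.
Path 2: X2 ← X1 → X5 ← X4 ← X3
  X1 is a fork here and X1 is conditioned on, so the path is blocked at X1.
Path 3: X2 ← X1 → X4 → X5 ← X3
  X1 is a fork here and X1 is conditioned on, so the path is blocked at X1.
Path 4: X2 ← X1 → X4 ← X3
  X1 is a fork here and X1 is conditioned on, so the path is blocked at X1.
Every path is blocked, so X2 and X3 are d-separated given {X1, X4, X5}.

Yes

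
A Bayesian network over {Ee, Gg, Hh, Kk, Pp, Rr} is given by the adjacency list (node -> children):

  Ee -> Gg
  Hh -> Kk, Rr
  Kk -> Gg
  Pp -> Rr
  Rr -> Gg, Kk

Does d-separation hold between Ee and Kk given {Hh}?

Yes

3 paths connect Ee and Kk; each must be blocked for d-separation to hold:
Path 1: Ee → Gg ← Rr → Kk
  Gg is a collider here and neither Gg nor any of its descendants is conditioned on, so the collider stays closed — the path is blocked at Gg.
Path 2: Ee → Gg ← Rr ← Hh → Kk
  Gg is a collider here and neither Gg nor any of its descendants is conditioned on, so the collider stays closed — the path is blocked at Gg.
Path 3: Ee → Gg ← Kk
  Gg is a collider here and neither Gg nor any of its descendants is conditioned on, so the collider stays closed — the path is blocked at Gg.
All paths are blocked; Ee ⊥ Kk | {Hh} holds.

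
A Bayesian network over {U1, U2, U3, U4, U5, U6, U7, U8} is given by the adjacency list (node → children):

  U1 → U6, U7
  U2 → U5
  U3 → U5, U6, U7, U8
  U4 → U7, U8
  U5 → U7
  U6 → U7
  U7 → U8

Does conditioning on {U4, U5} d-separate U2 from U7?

6 paths connect U2 and U7; each must be blocked for d-separation to hold:
Path 1: U2 → U5 → U7
  U5 is a chain here and U5 is conditioned on, so the path is blocked at U5.
Path 2: U2 → U5 ← U3 → U7
  U5 is a collider and U5 is conditioned on, which opens it; U3 is a fork and U3 is not conditioned on — no node blocks this path, so it is active.
Path 3: U2 → U5 ← U3 → U6 → U7
  U5 is a collider and U5 is conditioned on, which opens it; U3 is a fork and U3 is not conditioned on; U6 is a chain and U6 is not conditioned on — no node blocks this path, so it is active.
Path 4: U2 → U5 ← U3 → U6 ← U1 → U7
  U6 is a collider here and neither U6 nor any of its descendants is conditioned on, so the collider stays closed — the path is blocked at U6.
Path 5: U2 → U5 ← U3 → U8 ← U7
  U8 is a collider here and neither U8 nor any of its descendants is conditioned on, so the collider stays closed — the path is blocked at U8.
Path 6: U2 → U5 ← U3 → U8 ← U4 → U7
  U8 is a collider here and neither U8 nor any of its descendants is conditioned on, so the collider stays closed — the path is blocked at U8.
At least one path is unblocked, so d-separation fails.

No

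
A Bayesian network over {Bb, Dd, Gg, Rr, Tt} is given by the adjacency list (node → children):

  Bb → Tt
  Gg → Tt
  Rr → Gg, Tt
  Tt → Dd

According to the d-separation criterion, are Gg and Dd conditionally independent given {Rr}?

No

2 paths connect Gg and Dd; each must be blocked for d-separation to hold:
Path 1: Gg ← Rr → Tt → Dd
  Rr is a fork here and Rr is conditioned on, so the path is blocked at Rr.
Path 2: Gg → Tt → Dd
  Tt is a chain and Tt is not conditioned on — no node blocks this path, so it is active.
Since the path Gg → Tt → Dd is active, Gg and Dd are not d-separated given {Rr}.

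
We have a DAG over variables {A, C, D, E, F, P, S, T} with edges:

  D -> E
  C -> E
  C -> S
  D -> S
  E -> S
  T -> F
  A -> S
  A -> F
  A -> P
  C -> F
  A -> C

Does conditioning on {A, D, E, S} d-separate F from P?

There are 5 undirected paths between F and P; checking each against the conditioning set {A, D, E, S}:
  1. F ← A → P — A:fork[blocks] ⇒ blocked
  2. F ← C → E → S ← A → P — C:fork[open]; E:chain[blocks]; S:collider[open]; A:fork[blocks] ⇒ blocked
  3. F ← C → E ← D → S ← A → P — C:fork[open]; E:collider[open]; D:fork[blocks]; S:collider[open]; A:fork[blocks] ⇒ blocked
  4. F ← C → S ← A → P — C:fork[open]; S:collider[open]; A:fork[blocks] ⇒ blocked
  5. F ← C ← A → P — C:chain[open]; A:fork[blocks] ⇒ blocked
Every path is blocked, so F and P are d-separated given {A, D, E, S}.

Yes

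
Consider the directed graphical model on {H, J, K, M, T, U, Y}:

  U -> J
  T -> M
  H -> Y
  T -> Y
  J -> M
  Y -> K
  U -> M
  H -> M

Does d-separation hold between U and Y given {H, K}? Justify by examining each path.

Yes — U and Y are d-separated given {H, K}.

4 paths connect U and Y; each must be blocked for d-separation to hold:
Path 1: U → M ← T → Y
  M is a collider here and neither M nor any of its descendants is conditioned on, so the collider stays closed — the path is blocked at M.
Path 2: U → M ← H → Y
  M is a collider here and neither M nor any of its descendants is conditioned on, so the collider stays closed — the path is blocked at M.
Path 3: U → J → M ← T → Y
  M is a collider here and neither M nor any of its descendants is conditioned on, so the collider stays closed — the path is blocked at M.
Path 4: U → J → M ← H → Y
  M is a collider here and neither M nor any of its descendants is conditioned on, so the collider stays closed — the path is blocked at M.
Every path is blocked, so U and Y are d-separated given {H, K}.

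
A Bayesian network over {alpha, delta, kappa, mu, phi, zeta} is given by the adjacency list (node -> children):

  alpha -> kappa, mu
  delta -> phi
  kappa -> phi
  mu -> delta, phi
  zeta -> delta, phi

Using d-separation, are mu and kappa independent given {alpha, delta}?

Yes — mu and kappa are d-separated given {alpha, delta}.

We examine all 4 paths between mu and kappa:
  1. mu → delta → phi ← kappa — delta:chain[blocks]; phi:collider[blocks] ⇒ blocked
  2. mu → delta ← zeta → phi ← kappa — delta:collider[open]; zeta:fork[open]; phi:collider[blocks] ⇒ blocked
  3. mu → phi ← kappa — phi:collider[blocks] ⇒ blocked
  4. mu ← alpha → kappa — alpha:fork[blocks] ⇒ blocked
Every path is blocked, so mu and kappa are d-separated given {alpha, delta}.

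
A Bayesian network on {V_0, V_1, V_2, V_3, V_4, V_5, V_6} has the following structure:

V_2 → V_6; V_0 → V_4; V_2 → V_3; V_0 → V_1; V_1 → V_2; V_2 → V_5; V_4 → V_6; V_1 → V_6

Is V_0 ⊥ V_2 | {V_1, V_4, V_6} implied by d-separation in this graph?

Yes — V_0 and V_2 are d-separated given {V_1, V_4, V_6}.

4 paths connect V_0 and V_2; each must be blocked for d-separation to hold:
  1. V_0 → V_1 → V_2 — V_1:chain[blocks] ⇒ blocked
  2. V_0 → V_1 → V_6 ← V_2 — V_1:chain[blocks]; V_6:collider[open] ⇒ blocked
  3. V_0 → V_4 → V_6 ← V_2 — V_4:chain[blocks]; V_6:collider[open] ⇒ blocked
  4. V_0 → V_4 → V_6 ← V_1 → V_2 — V_4:chain[blocks]; V_6:collider[open]; V_1:fork[blocks] ⇒ blocked
Since every path is blocked, d-separation holds.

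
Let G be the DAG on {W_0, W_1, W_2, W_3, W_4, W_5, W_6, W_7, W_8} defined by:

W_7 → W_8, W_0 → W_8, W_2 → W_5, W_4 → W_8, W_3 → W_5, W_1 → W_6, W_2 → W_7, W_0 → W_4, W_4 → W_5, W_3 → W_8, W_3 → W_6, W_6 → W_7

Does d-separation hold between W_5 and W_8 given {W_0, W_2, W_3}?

No — W_5 and W_8 are not d-separated given {W_0, W_2, W_3}.

6 paths connect W_5 and W_8; each must be blocked for d-separation to hold:
Path 1: W_5 ← W_4 → W_8
  W_4 is a fork and W_4 is not conditioned on — no node blocks this path, so it is active.
Path 2: W_5 ← W_4 ← W_0 → W_8
  W_0 is a fork here and W_0 is conditioned on, so the path is blocked at W_0.
Path 3: W_5 ← W_3 → W_8
  W_3 is a fork here and W_3 is conditioned on, so the path is blocked at W_3.
Path 4: W_5 ← W_3 → W_6 → W_7 → W_8
  W_3 is a fork here and W_3 is conditioned on, so the path is blocked at W_3.
Path 5: W_5 ← W_2 → W_7 → W_8
  W_2 is a fork here and W_2 is conditioned on, so the path is blocked at W_2.
Path 6: W_5 ← W_2 → W_7 ← W_6 ← W_3 → W_8
  W_2 is a fork here and W_2 is conditioned on, so the path is blocked at W_2.
Since the path W_5 ← W_4 → W_8 is active, W_5 and W_8 are not d-separated given {W_0, W_2, W_3}.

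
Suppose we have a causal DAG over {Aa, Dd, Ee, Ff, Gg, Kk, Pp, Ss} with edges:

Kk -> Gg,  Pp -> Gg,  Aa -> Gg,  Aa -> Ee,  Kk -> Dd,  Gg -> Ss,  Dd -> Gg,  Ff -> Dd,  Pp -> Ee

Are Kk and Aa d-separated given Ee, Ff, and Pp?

There are 4 undirected paths between Kk and Aa; checking each against the conditioning set {Ee, Ff, Pp}:
Path 1: Kk → Dd → Gg ← Pp → Ee ← Aa
  Gg is a collider here and neither Gg nor any of its descendants is conditioned on, so the collider stays closed — the path is blocked at Gg.
Path 2: Kk → Dd → Gg ← Aa
  Gg is a collider here and neither Gg nor any of its descendants is conditioned on, so the collider stays closed — the path is blocked at Gg.
Path 3: Kk → Gg ← Pp → Ee ← Aa
  Gg is a collider here and neither Gg nor any of its descendants is conditioned on, so the collider stays closed — the path is blocked at Gg.
Path 4: Kk → Gg ← Aa
  Gg is a collider here and neither Gg nor any of its descendants is conditioned on, so the collider stays closed — the path is blocked at Gg.
Since every path is blocked, d-separation holds.

Yes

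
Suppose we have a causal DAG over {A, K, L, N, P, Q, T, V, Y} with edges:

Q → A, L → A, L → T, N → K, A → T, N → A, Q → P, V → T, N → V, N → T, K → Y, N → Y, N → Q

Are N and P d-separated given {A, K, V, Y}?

No

There are 6 undirected paths between N and P; checking each against the conditioning set {A, K, V, Y}:
Path 1: N → A ← Q → P
  A is a collider and A is conditioned on, which opens it; Q is a fork and Q is not conditioned on — no node blocks this path, so it is active.
Path 2: N → Q → P
  Q is a chain and Q is not conditioned on — no node blocks this path, so it is active.
Path 3: N → T ← A ← Q → P
  T is a collider here and neither T nor any of its descendants is conditioned on, so the collider stays closed — the path is blocked at T.
Path 4: N → T ← L → A ← Q → P
  T is a collider here and neither T nor any of its descendants is conditioned on, so the collider stays closed — the path is blocked at T.
Path 5: N → V → T ← A ← Q → P
  V is a chain here and V is conditioned on, so the path is blocked at V.
Path 6: N → V → T ← L → A ← Q → P
  V is a chain here and V is conditioned on, so the path is blocked at V.
Because an active path exists, N and P are not d-separated.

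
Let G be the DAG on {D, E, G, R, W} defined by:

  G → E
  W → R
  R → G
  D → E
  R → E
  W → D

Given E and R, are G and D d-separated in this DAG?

There are 4 undirected paths between G and D; checking each against the conditioning set {E, R}:
Path 1: G → E ← R ← W → D
  R is a chain here and R is conditioned on, so the path is blocked at R.
Path 2: G → E ← D
  E is a collider and E is conditioned on, which opens it — no node blocks this path, so it is active.
Path 3: G ← R → E ← D
  R is a fork here and R is conditioned on, so the path is blocked at R.
Path 4: G ← R ← W → D
  R is a chain here and R is conditioned on, so the path is blocked at R.
At least one path is unblocked, so d-separation fails.

No — G and D are not d-separated given {E, R}.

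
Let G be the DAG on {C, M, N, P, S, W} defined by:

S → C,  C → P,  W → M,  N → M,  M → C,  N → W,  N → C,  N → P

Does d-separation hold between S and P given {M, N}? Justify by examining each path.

No

Enumerating the 4 paths from S to P and testing each for blocking by {M, N}:
  1. S → C → P — C:chain[open] ⇒ active
  2. S → C ← N → P — C:collider[blocks]; N:fork[blocks] ⇒ blocked
  3. S → C ← M ← W ← N → P — C:collider[blocks]; M:chain[blocks]; W:chain[open]; N:fork[blocks] ⇒ blocked
  4. S → C ← M ← N → P — C:collider[blocks]; M:chain[blocks]; N:fork[blocks] ⇒ blocked
Because an active path exists, S and P are not d-separated.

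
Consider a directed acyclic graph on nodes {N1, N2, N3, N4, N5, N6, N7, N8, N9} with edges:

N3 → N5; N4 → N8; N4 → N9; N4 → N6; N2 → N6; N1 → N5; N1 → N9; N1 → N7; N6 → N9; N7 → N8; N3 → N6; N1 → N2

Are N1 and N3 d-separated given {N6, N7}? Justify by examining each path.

No — N1 and N3 are not d-separated given {N6, N7}.

We examine all 6 paths between N1 and N3:
Path 1: N1 → N2 → N6 ← N3
  N2 is a chain and N2 is not conditioned on; N6 is a collider and N6 is conditioned on, which opens it — no node blocks this path, so it is active.
Path 2: N1 → N9 ← N6 ← N3
  N9 is a collider here and neither N9 nor any of its descendants is conditioned on, so the collider stays closed — the path is blocked at N9.
Path 3: N1 → N9 ← N4 → N6 ← N3
  N9 is a collider here and neither N9 nor any of its descendants is conditioned on, so the collider stays closed — the path is blocked at N9.
Path 4: N1 → N5 ← N3
  N5 is a collider here and neither N5 nor any of its descendants is conditioned on, so the collider stays closed — the path is blocked at N5.
Path 5: N1 → N7 → N8 ← N4 → N9 ← N6 ← N3
  N7 is a chain here and N7 is conditioned on, so the path is blocked at N7.
Path 6: N1 → N7 → N8 ← N4 → N6 ← N3
  N7 is a chain here and N7 is conditioned on, so the path is blocked at N7.
Because an active path exists, N1 and N3 are not d-separated.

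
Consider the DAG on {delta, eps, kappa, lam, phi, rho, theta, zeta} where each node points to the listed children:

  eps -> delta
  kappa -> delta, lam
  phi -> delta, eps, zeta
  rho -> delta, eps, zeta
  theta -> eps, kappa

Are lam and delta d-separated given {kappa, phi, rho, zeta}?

Yes — lam and delta are d-separated given {kappa, phi, rho, zeta}.

There are 6 undirected paths between lam and delta; checking each against the conditioning set {kappa, phi, rho, zeta}:
Path 1: lam ← kappa ← theta → eps ← rho → zeta ← phi → delta
  kappa is a chain here and kappa is conditioned on, so the path is blocked at kappa.
Path 2: lam ← kappa ← theta → eps ← rho → delta
  kappa is a chain here and kappa is conditioned on, so the path is blocked at kappa.
Path 3: lam ← kappa ← theta → eps ← phi → zeta ← rho → delta
  kappa is a chain here and kappa is conditioned on, so the path is blocked at kappa.
Path 4: lam ← kappa ← theta → eps ← phi → delta
  kappa is a chain here and kappa is conditioned on, so the path is blocked at kappa.
Path 5: lam ← kappa ← theta → eps → delta
  kappa is a chain here and kappa is conditioned on, so the path is blocked at kappa.
Path 6: lam ← kappa → delta
  kappa is a fork here and kappa is conditioned on, so the path is blocked at kappa.
Since every path is blocked, d-separation holds.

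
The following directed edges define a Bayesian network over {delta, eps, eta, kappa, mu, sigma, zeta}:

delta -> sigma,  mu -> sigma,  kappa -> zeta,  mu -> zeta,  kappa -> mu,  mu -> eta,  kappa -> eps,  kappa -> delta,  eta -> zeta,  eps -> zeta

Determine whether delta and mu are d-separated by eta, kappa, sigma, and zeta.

No

We examine all 6 paths between delta and mu:
Path 1: delta → sigma ← mu
  sigma is a collider and sigma is conditioned on, which opens it — no node blocks this path, so it is active.
Path 2: delta ← kappa → eps → zeta ← eta ← mu
  kappa is a fork here and kappa is conditioned on, so the path is blocked at kappa.
Path 3: delta ← kappa → eps → zeta ← mu
  kappa is a fork here and kappa is conditioned on, so the path is blocked at kappa.
Path 4: delta ← kappa → zeta ← eta ← mu
  kappa is a fork here and kappa is conditioned on, so the path is blocked at kappa.
Path 5: delta ← kappa → zeta ← mu
  kappa is a fork here and kappa is conditioned on, so the path is blocked at kappa.
Path 6: delta ← kappa → mu
  kappa is a fork here and kappa is conditioned on, so the path is blocked at kappa.
At least one path is unblocked, so d-separation fails.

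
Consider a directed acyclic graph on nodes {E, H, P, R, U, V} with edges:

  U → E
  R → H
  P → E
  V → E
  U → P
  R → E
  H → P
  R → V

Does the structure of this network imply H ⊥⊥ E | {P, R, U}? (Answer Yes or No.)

Enumerating the 4 paths from H to E and testing each for blocking by {P, R, U}:
  1. H → P ← U → E — P:collider[open]; U:fork[blocks] ⇒ blocked
  2. H → P → E — P:chain[blocks] ⇒ blocked
  3. H ← R → V → E — R:fork[blocks]; V:chain[open] ⇒ blocked
  4. H ← R → E — R:fork[blocks] ⇒ blocked
Since every path is blocked, d-separation holds.

Yes — H and E are d-separated given {P, R, U}.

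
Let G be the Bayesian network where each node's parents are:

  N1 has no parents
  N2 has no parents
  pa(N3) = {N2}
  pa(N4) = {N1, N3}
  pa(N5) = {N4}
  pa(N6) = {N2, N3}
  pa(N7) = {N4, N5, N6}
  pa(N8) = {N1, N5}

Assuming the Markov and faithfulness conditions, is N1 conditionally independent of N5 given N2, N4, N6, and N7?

We examine all 5 paths between N1 and N5:
Path 1: N1 → N4 → N5
  N4 is a chain here and N4 is conditioned on, so the path is blocked at N4.
Path 2: N1 → N4 ← N3 ← N2 → N6 → N7 ← N5
  N2 is a fork here and N2 is conditioned on, so the path is blocked at N2.
Path 3: N1 → N4 ← N3 → N6 → N7 ← N5
  N6 is a chain here and N6 is conditioned on, so the path is blocked at N6.
Path 4: N1 → N4 → N7 ← N5
  N4 is a chain here and N4 is conditioned on, so the path is blocked at N4.
Path 5: N1 → N8 ← N5
  N8 is a collider here and neither N8 nor any of its descendants is conditioned on, so the collider stays closed — the path is blocked at N8.
All paths are blocked; N1 ⊥ N5 | {N2, N4, N6, N7} holds.

Yes — N1 and N5 are d-separated given {N2, N4, N6, N7}.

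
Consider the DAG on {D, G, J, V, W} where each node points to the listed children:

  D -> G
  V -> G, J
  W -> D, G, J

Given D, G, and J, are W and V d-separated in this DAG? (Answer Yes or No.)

3 paths connect W and V; each must be blocked for d-separation to hold:
  1. W → J ← V — J:collider[open] ⇒ active
  2. W → D → G ← V — D:chain[blocks]; G:collider[open] ⇒ blocked
  3. W → G ← V — G:collider[open] ⇒ active
Since the path W → J ← V is active, W and V are not d-separated given {D, G, J}.

No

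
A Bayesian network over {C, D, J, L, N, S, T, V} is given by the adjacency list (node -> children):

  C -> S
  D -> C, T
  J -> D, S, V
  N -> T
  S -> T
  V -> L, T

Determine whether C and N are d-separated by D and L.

Yes

There are 6 undirected paths between C and N; checking each against the conditioning set {D, L}:
Path 1: C ← D → T ← N
  D is a fork here and D is conditioned on, so the path is blocked at D.
Path 2: C ← D ← J → V → T ← N
  D is a chain here and D is conditioned on, so the path is blocked at D.
Path 3: C ← D ← J → S → T ← N
  D is a chain here and D is conditioned on, so the path is blocked at D.
Path 4: C → S → T ← N
  T is a collider here and neither T nor any of its descendants is conditioned on, so the collider stays closed — the path is blocked at T.
Path 5: C → S ← J → D → T ← N
  S is a collider here and neither S nor any of its descendants is conditioned on, so the collider stays closed — the path is blocked at S.
Path 6: C → S ← J → V → T ← N
  S is a collider here and neither S nor any of its descendants is conditioned on, so the collider stays closed — the path is blocked at S.
Since every path is blocked, d-separation holds.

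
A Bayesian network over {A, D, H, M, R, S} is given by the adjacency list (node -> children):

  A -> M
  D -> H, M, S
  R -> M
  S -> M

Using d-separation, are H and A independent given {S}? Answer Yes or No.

Enumerating the 2 paths from H to A and testing each for blocking by {S}:
Path 1: H ← D → M ← A
  M is a collider here and neither M nor any of its descendants is conditioned on, so the collider stays closed — the path is blocked at M.
Path 2: H ← D → S → M ← A
  S is a chain here and S is conditioned on, so the path is blocked at S.
Since every path is blocked, d-separation holds.

Yes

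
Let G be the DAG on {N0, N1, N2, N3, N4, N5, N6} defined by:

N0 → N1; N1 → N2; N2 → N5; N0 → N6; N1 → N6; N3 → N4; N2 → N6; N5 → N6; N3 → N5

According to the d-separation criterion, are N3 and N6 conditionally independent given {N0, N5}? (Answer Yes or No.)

There are 4 undirected paths between N3 and N6; checking each against the conditioning set {N0, N5}:
Path 1: N3 → N5 ← N2 ← N1 ← N0 → N6
  N0 is a fork here and N0 is conditioned on, so the path is blocked at N0.
Path 2: N3 → N5 ← N2 ← N1 → N6
  N5 is a collider and N5 is conditioned on, which opens it; N2 is a chain and N2 is not conditioned on; N1 is a fork and N1 is not conditioned on — no node blocks this path, so it is active.
Path 3: N3 → N5 ← N2 → N6
  N5 is a collider and N5 is conditioned on, which opens it; N2 is a fork and N2 is not conditioned on — no node blocks this path, so it is active.
Path 4: N3 → N5 → N6
  N5 is a chain here and N5 is conditioned on, so the path is blocked at N5.
Since the path N3 → N5 ← N2 ← N1 → N6 is active, N3 and N6 are not d-separated given {N0, N5}.

No — N3 and N6 are not d-separated given {N0, N5}.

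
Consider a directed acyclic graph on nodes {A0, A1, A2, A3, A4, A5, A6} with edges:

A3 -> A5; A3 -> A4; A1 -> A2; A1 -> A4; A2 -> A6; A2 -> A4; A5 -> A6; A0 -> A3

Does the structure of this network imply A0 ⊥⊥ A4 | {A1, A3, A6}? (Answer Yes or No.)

Yes

We examine all 3 paths between A0 and A4:
  1. A0 → A3 → A4 — A3:chain[blocks] ⇒ blocked
  2. A0 → A3 → A5 → A6 ← A2 ← A1 → A4 — A3:chain[blocks]; A5:chain[open]; A6:collider[open]; A2:chain[open]; A1:fork[blocks] ⇒ blocked
  3. A0 → A3 → A5 → A6 ← A2 → A4 — A3:chain[blocks]; A5:chain[open]; A6:collider[open]; A2:fork[open] ⇒ blocked
All paths are blocked; A0 ⊥ A4 | {A1, A3, A6} holds.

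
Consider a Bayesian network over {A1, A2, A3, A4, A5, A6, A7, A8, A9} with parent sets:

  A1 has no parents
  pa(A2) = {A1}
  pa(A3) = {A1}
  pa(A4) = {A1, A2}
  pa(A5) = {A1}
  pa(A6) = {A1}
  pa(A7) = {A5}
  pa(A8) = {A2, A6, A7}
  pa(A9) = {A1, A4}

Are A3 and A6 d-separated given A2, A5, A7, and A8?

No

We examine all 5 paths between A3 and A6:
Path 1: A3 ← A1 → A2 → A8 ← A6
  A2 is a chain here and A2 is conditioned on, so the path is blocked at A2.
Path 2: A3 ← A1 → A9 ← A4 ← A2 → A8 ← A6
  A9 is a collider here and neither A9 nor any of its descendants is conditioned on, so the collider stays closed — the path is blocked at A9.
Path 3: A3 ← A1 → A6
  A1 is a fork and A1 is not conditioned on — no node blocks this path, so it is active.
Path 4: A3 ← A1 → A4 ← A2 → A8 ← A6
  A4 is a collider here and neither A4 nor any of its descendants is conditioned on, so the collider stays closed — the path is blocked at A4.
Path 5: A3 ← A1 → A5 → A7 → A8 ← A6
  A5 is a chain here and A5 is conditioned on, so the path is blocked at A5.
Because an active path exists, A3 and A6 are not d-separated.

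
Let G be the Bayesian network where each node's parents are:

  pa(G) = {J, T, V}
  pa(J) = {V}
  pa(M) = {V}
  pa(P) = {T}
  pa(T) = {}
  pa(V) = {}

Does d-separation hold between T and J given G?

No — T and J are not d-separated given {G}.

We examine all 2 paths between T and J:
  1. T → G ← J — G:collider[open] ⇒ active
  2. T → G ← V → J — G:collider[open]; V:fork[open] ⇒ active
At least one path is unblocked, so d-separation fails.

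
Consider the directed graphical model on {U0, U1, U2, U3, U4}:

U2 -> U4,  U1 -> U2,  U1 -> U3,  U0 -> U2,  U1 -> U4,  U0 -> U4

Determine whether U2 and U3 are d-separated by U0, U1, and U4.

Yes — U2 and U3 are d-separated given {U0, U1, U4}.

There are 3 undirected paths between U2 and U3; checking each against the conditioning set {U0, U1, U4}:
Path 1: U2 ← U0 → U4 ← U1 → U3
  U0 is a fork here and U0 is conditioned on, so the path is blocked at U0.
Path 2: U2 ← U1 → U3
  U1 is a fork here and U1 is conditioned on, so the path is blocked at U1.
Path 3: U2 → U4 ← U1 → U3
  U1 is a fork here and U1 is conditioned on, so the path is blocked at U1.
Since every path is blocked, d-separation holds.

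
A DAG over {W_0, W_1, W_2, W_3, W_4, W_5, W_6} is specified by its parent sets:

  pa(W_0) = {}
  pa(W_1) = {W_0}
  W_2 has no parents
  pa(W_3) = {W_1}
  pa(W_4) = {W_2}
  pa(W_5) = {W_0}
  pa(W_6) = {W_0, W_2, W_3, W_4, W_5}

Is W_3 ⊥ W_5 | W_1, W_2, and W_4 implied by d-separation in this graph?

Yes — W_3 and W_5 are d-separated given {W_1, W_2, W_4}.

There are 4 undirected paths between W_3 and W_5; checking each against the conditioning set {W_1, W_2, W_4}:
Path 1: W_3 → W_6 ← W_5
  W_6 is a collider here and neither W_6 nor any of its descendants is conditioned on, so the collider stays closed — the path is blocked at W_6.
Path 2: W_3 → W_6 ← W_0 → W_5
  W_6 is a collider here and neither W_6 nor any of its descendants is conditioned on, so the collider stays closed — the path is blocked at W_6.
Path 3: W_3 ← W_1 ← W_0 → W_5
  W_1 is a chain here and W_1 is conditioned on, so the path is blocked at W_1.
Path 4: W_3 ← W_1 ← W_0 → W_6 ← W_5
  W_1 is a chain here and W_1 is conditioned on, so the path is blocked at W_1.
Every path is blocked, so W_3 and W_5 are d-separated given {W_1, W_2, W_4}.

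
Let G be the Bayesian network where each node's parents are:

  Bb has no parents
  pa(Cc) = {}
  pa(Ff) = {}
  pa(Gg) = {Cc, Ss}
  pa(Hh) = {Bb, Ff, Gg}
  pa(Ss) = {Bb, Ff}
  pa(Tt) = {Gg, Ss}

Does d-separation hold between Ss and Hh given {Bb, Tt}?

No

There are 4 undirected paths between Ss and Hh; checking each against the conditioning set {Bb, Tt}:
Path 1: Ss → Tt ← Gg → Hh
  Tt is a collider and Tt is conditioned on, which opens it; Gg is a fork and Gg is not conditioned on — no node blocks this path, so it is active.
Path 2: Ss → Gg → Hh
  Gg is a chain and Gg is not conditioned on — no node blocks this path, so it is active.
Path 3: Ss ← Ff → Hh
  Ff is a fork and Ff is not conditioned on — no node blocks this path, so it is active.
Path 4: Ss ← Bb → Hh
  Bb is a fork here and Bb is conditioned on, so the path is blocked at Bb.
At least one path is unblocked, so d-separation fails.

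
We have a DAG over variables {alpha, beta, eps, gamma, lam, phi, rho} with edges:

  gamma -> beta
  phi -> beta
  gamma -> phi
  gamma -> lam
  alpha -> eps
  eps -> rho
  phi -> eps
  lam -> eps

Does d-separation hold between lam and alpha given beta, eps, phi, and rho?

We examine all 3 paths between lam and alpha:
Path 1: lam → eps ← alpha
  eps is a collider and eps is conditioned on, which opens it — no node blocks this path, so it is active.
Path 2: lam ← gamma → phi → eps ← alpha
  phi is a chain here and phi is conditioned on, so the path is blocked at phi.
Path 3: lam ← gamma → beta ← phi → eps ← alpha
  phi is a fork here and phi is conditioned on, so the path is blocked at phi.
At least one path is unblocked, so d-separation fails.

No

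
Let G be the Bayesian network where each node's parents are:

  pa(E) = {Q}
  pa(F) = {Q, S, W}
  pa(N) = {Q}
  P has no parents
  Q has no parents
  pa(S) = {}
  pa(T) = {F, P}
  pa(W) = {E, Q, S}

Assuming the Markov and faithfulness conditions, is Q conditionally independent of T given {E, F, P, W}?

Yes — Q and T are d-separated given {E, F, P, W}.

We examine all 5 paths between Q and T:
Path 1: Q → E → W ← S → F → T
  E is a chain here and E is conditioned on, so the path is blocked at E.
Path 2: Q → E → W → F → T
  E is a chain here and E is conditioned on, so the path is blocked at E.
Path 3: Q → F → T
  F is a chain here and F is conditioned on, so the path is blocked at F.
Path 4: Q → W ← S → F → T
  F is a chain here and F is conditioned on, so the path is blocked at F.
Path 5: Q → W → F → T
  W is a chain here and W is conditioned on, so the path is blocked at W.
Since every path is blocked, d-separation holds.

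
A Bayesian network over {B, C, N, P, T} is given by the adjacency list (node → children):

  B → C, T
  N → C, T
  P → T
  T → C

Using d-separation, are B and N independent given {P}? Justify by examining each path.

Yes

We examine all 4 paths between B and N:
  1. B → T ← N — T:collider[blocks] ⇒ blocked
  2. B → T → C ← N — T:chain[open]; C:collider[blocks] ⇒ blocked
  3. B → C ← T ← N — C:collider[blocks]; T:chain[open] ⇒ blocked
  4. B → C ← N — C:collider[blocks] ⇒ blocked
Since every path is blocked, d-separation holds.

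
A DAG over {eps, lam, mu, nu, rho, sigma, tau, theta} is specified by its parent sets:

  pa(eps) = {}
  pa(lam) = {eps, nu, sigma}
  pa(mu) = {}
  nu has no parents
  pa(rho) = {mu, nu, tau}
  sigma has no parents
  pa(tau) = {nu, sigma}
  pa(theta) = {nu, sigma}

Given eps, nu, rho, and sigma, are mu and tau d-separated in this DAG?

We examine all 4 paths between mu and tau:
  1. mu → rho ← tau — rho:collider[open] ⇒ active
  2. mu → rho ← nu → tau — rho:collider[open]; nu:fork[blocks] ⇒ blocked
  3. mu → rho ← nu → theta ← sigma → tau — rho:collider[open]; nu:fork[blocks]; theta:collider[blocks]; sigma:fork[blocks] ⇒ blocked
  4. mu → rho ← nu → lam ← sigma → tau — rho:collider[open]; nu:fork[blocks]; lam:collider[blocks]; sigma:fork[blocks] ⇒ blocked
At least one path is unblocked, so d-separation fails.

No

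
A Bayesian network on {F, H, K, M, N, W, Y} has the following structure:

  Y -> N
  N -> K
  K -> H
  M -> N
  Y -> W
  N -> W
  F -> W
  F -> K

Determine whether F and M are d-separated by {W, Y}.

Enumerating the 3 paths from F to M and testing each for blocking by {W, Y}:
  1. F → K ← N ← M — K:collider[blocks]; N:chain[open] ⇒ blocked
  2. F → W ← Y → N ← M — W:collider[open]; Y:fork[blocks]; N:collider[open] ⇒ blocked
  3. F → W ← N ← M — W:collider[open]; N:chain[open] ⇒ active
At least one path is unblocked, so d-separation fails.

No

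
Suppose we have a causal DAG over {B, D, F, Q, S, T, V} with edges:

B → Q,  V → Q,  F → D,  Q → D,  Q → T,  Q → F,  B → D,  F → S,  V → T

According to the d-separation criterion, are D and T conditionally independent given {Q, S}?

No

There are 6 undirected paths between D and T; checking each against the conditioning set {Q, S}:
Path 1: D ← Q → T
  Q is a fork here and Q is conditioned on, so the path is blocked at Q.
Path 2: D ← Q ← V → T
  Q is a chain here and Q is conditioned on, so the path is blocked at Q.
Path 3: D ← F ← Q → T
  Q is a fork here and Q is conditioned on, so the path is blocked at Q.
Path 4: D ← F ← Q ← V → T
  Q is a chain here and Q is conditioned on, so the path is blocked at Q.
Path 5: D ← B → Q → T
  Q is a chain here and Q is conditioned on, so the path is blocked at Q.
Path 6: D ← B → Q ← V → T
  B is a fork and B is not conditioned on; Q is a collider and Q is conditioned on, which opens it; V is a fork and V is not conditioned on — no node blocks this path, so it is active.
Since the path D ← B → Q ← V → T is active, D and T are not d-separated given {Q, S}.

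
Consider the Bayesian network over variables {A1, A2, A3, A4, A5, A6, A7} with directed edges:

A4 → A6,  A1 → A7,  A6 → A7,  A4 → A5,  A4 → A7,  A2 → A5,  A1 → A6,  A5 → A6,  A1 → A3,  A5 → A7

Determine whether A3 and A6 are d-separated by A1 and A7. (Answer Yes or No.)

Yes

6 paths connect A3 and A6; each must be blocked for d-separation to hold:
Path 1: A3 ← A1 → A6
  A1 is a fork here and A1 is conditioned on, so the path is blocked at A1.
Path 2: A3 ← A1 → A7 ← A6
  A1 is a fork here and A1 is conditioned on, so the path is blocked at A1.
Path 3: A3 ← A1 → A7 ← A5 → A6
  A1 is a fork here and A1 is conditioned on, so the path is blocked at A1.
Path 4: A3 ← A1 → A7 ← A5 ← A4 → A6
  A1 is a fork here and A1 is conditioned on, so the path is blocked at A1.
Path 5: A3 ← A1 → A7 ← A4 → A6
  A1 is a fork here and A1 is conditioned on, so the path is blocked at A1.
Path 6: A3 ← A1 → A7 ← A4 → A5 → A6
  A1 is a fork here and A1 is conditioned on, so the path is blocked at A1.
All paths are blocked; A3 ⊥ A6 | {A1, A7} holds.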